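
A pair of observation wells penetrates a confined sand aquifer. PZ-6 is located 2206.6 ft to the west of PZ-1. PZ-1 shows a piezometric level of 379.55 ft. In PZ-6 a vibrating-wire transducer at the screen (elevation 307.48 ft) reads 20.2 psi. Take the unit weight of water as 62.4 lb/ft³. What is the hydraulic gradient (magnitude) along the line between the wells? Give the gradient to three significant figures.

i ≈ 0.0115

Total head at PZ-1: h = 379.55 ft (water level in the piezometer is the total head).
Pressure head at PZ-6: ψ = 144·P/γ = 144 × 20.2 / 62.4 = 46.62 ft.
Total head at PZ-6: h = z + ψ = 307.48 + 46.62 = 354.10 ft.
Head difference: h(PZ-1) − h(PZ-6) = 379.55 − 354.10 = 25.45 ft.
Hydraulic gradient: i = |Δh| / L = 25.45 / 2206.6 = 0.0115.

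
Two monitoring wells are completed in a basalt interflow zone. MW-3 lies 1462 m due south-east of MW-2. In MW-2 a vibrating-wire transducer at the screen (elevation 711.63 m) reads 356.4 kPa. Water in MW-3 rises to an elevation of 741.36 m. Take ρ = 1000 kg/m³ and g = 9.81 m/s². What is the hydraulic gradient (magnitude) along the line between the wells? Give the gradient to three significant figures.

Pressure head at MW-2: ψ = P/(ρg) = 356.4×1000 / (1000 × 9.81) = 36.33 m.
Total head at MW-2: h = z + ψ = 711.63 + 36.33 = 747.96 m.
Total head at MW-3: h = 741.36 m (water level in the piezometer is the total head).
Head difference: h(MW-2) − h(MW-3) = 747.96 − 741.36 = 6.60 m.
Hydraulic gradient: i = |Δh| / L = 6.60 / 1462 = 0.00451.

i ≈ 0.00451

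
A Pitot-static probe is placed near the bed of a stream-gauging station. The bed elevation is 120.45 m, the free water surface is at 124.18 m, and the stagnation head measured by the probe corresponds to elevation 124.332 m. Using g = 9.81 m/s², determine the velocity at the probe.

v ≈ 1.73 m/s

Near the bed, under hydrostatic conditions, the piezometric head (z + ψ) equals the free-surface elevation, 124.18 m.
Velocity head = total − piezometric = 124.332 − 124.18 = 0.152 m.
v = √(2g·h_v) = √(2 × 9.81 × 0.152) = 1.73 m/s.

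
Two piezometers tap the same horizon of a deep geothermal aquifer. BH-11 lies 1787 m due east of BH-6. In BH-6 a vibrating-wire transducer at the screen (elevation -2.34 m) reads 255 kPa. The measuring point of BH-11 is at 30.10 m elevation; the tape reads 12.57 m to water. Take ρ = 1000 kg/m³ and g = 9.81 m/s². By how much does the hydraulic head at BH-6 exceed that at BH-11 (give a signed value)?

Pressure head at BH-6: ψ = P/(ρg) = 255×1000 / (1000 × 9.81) = 25.99 m.
Total head at BH-6: h = z + ψ = -2.34 + 25.99 = 23.65 m.
Total head at BH-11: h = 30.10 − 12.57 = 17.53 m.
Head difference: h(BH-6) − h(BH-11) = 23.65 − 17.53 = 6.12 m.

Δh ≈ 6.12 m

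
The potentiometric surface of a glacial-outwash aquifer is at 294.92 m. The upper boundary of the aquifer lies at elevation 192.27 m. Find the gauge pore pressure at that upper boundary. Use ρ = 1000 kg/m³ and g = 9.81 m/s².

Pressure head at the aquifer top: ψ = h − z = 294.92 − 192.27 = 102.65 m.
P = ρgψ = 1000 × 9.81 × 102.65 = 1006996 Pa ≈ 1010 kPa.

P ≈ 1010 kPa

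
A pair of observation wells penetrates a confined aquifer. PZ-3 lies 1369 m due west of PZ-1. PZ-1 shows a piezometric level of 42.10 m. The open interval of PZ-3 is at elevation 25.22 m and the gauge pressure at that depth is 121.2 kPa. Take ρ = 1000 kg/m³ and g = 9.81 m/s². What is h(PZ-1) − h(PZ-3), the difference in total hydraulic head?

Δh ≈ 4.53 m

Total head at PZ-1: h = 42.10 m (water level in the piezometer is the total head).
Pressure head at PZ-3: ψ = P/(ρg) = 121.2×1000 / (1000 × 9.81) = 12.35 m.
Total head at PZ-3: h = z + ψ = 25.22 + 12.35 = 37.57 m.
Head difference: h(PZ-1) − h(PZ-3) = 42.10 − 37.57 = 4.53 m.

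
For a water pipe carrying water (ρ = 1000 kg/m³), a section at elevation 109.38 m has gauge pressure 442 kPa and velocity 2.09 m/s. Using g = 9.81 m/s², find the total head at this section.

Pressure head ψ = P/(ρg) = 442×1000 / (1000 × 9.81) = 45.06 m.
Velocity head = v²/(2g) = 2.09² / (2 × 9.81) = 0.223 m.
h = z + ψ + v²/(2g) = 109.38 + 45.06 + 0.223 = 154.66 m.

h ≈ 154.66 m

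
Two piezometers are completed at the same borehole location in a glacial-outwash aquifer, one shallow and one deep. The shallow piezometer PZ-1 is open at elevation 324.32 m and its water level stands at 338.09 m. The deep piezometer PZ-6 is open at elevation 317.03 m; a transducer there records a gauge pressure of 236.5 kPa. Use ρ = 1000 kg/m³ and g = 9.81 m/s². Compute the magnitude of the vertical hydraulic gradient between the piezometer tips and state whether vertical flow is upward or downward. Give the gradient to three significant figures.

Total head at PZ-1: h = 338.09 m (water level in the standpipe).
Pressure head at PZ-6: ψ = P/(ρg) = 236.5×1000 / (1000 × 9.81) = 24.11 m.
Total head at PZ-6: h = z + ψ = 317.03 + 24.11 = 341.14 m.
Δh = h(PZ-1) − h(PZ-6) = 338.09 − 341.14 = -3.05 m.
Vertical separation Δz = 324.32 − 317.03 = 7.29 m.
|i_v| = |Δh| / Δz = 3.05 / 7.29 = 0.418.
Head is higher in the deep piezometer, so vertical flow is upward (discharge condition).

|i_v| ≈ 0.418; vertical flow is upward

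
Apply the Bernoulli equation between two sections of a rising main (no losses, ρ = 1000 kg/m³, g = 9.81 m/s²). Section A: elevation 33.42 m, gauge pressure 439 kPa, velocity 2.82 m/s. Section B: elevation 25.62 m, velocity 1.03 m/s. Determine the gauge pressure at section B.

P₂ ≈ 519 kPa

Pressure head at A: ψ₁ = P₁/(ρg) = 439×1000 / (1000 × 9.81) = 44.75 m.
Velocity heads: v₁²/2g = 2.82²/19.62 = 0.405 m; v₂²/2g = 1.03²/19.62 = 0.054 m.
Total head H = z₁ + ψ₁ + v₁²/2g = 33.42 + 44.75 + 0.405 = 78.58 m.
ψ₂ = H − z₂ − v₂²/2g = 78.58 − 25.62 − 0.054 = 52.91 m.
P₂ = ρgψ₂ = 1000 × 9.81 × 52.91 ≈ 519 kPa.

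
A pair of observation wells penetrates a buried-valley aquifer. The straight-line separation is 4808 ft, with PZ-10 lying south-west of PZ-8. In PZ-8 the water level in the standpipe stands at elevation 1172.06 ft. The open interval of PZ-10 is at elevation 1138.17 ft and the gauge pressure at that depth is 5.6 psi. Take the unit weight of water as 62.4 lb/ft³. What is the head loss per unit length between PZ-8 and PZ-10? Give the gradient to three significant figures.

i ≈ 0.00436 ft/ft

Total head at PZ-8: h = 1172.06 ft (water level in the piezometer is the total head).
Pressure head at PZ-10: ψ = 144·P/γ = 144 × 5.6 / 62.4 = 12.92 ft.
Total head at PZ-10: h = z + ψ = 1138.17 + 12.92 = 1151.09 ft.
Head difference: h(PZ-8) − h(PZ-10) = 1172.06 − 1151.09 = 20.97 ft.
Hydraulic gradient: i = |Δh| / L = 20.97 / 4808 = 0.00436.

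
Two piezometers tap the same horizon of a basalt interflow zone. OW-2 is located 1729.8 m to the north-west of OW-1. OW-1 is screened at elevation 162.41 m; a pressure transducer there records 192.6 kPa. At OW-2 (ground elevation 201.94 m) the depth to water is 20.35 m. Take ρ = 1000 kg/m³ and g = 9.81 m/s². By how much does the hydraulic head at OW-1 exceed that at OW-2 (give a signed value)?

Δh ≈ 0.45 m

Pressure head at OW-1: ψ = P/(ρg) = 192.6×1000 / (1000 × 9.81) = 19.63 m.
Total head at OW-1: h = z + ψ = 162.41 + 19.63 = 182.04 m.
Total head at OW-2: h = 201.94 − 20.35 = 181.59 m.
Head difference: h(OW-1) − h(OW-2) = 182.04 − 181.59 = 0.45 m.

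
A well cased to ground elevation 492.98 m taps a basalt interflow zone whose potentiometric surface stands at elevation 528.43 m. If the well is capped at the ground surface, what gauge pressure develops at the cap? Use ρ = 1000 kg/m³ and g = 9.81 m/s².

Head above the cap: Δh = 528.43 − 492.98 = 35.45 m.
P = ρgΔh = 1000 × 9.81 × 35.45 = 347764 Pa ≈ 348 kPa.

P ≈ 348 kPa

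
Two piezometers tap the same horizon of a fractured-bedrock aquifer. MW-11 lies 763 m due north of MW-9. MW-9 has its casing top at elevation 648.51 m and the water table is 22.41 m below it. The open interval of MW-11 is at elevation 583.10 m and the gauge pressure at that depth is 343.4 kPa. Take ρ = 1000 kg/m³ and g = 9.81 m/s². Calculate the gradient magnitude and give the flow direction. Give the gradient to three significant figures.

i ≈ 0.0105; groundwater flows toward the north

Total head at MW-9: h = 648.51 − 22.41 = 626.10 m.
Pressure head at MW-11: ψ = P/(ρg) = 343.4×1000 / (1000 × 9.81) = 35.01 m.
Total head at MW-11: h = z + ψ = 583.10 + 35.01 = 618.11 m.
Head difference: h(MW-9) − h(MW-11) = 626.10 − 618.11 = 7.99 m.
Hydraulic gradient: i = |Δh| / L = 7.99 / 763 = 0.0105.
Flow is from higher to lower head: from MW-9 toward MW-11, i.e. toward the north.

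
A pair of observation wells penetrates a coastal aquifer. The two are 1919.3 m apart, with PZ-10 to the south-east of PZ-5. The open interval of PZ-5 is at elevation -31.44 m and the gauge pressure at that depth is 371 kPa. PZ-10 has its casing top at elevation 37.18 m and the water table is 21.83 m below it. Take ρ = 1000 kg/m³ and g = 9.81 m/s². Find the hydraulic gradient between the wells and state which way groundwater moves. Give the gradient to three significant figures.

Pressure head at PZ-5: ψ = P/(ρg) = 371×1000 / (1000 × 9.81) = 37.82 m.
Total head at PZ-5: h = z + ψ = -31.44 + 37.82 = 6.38 m.
Total head at PZ-10: h = 37.18 − 21.83 = 15.35 m.
Head difference: h(PZ-5) − h(PZ-10) = 6.38 − 15.35 = -8.97 m.
Hydraulic gradient: i = |Δh| / L = 8.97 / 1919.3 = 0.00467.
Flow is from higher to lower head: from PZ-10 toward PZ-5, i.e. toward the north-west.

i ≈ 0.00467; groundwater flows toward the north-west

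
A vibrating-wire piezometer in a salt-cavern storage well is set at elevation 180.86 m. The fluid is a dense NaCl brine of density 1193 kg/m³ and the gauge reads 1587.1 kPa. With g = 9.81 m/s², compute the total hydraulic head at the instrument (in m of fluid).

ψ = P/(ρg) = 1587.1×1000 / (1193 × 9.81) = 135.61 m.
h = z + ψ = 180.86 + 135.61 = 316.47 m.

h ≈ 316.47 m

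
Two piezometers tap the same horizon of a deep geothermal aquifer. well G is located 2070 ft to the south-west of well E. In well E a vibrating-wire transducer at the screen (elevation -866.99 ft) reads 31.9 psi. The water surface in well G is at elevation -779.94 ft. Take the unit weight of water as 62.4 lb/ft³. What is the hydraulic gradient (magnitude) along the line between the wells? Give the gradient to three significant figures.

Pressure head at well E: ψ = 144·P/γ = 144 × 31.9 / 62.4 = 73.62 ft.
Total head at well E: h = z + ψ = -866.99 + 73.62 = -793.37 ft.
Total head at well G: h = -779.94 ft (water level in the piezometer is the total head).
Head difference: h(well E) − h(well G) = -793.37 − (-779.94) = -13.43 ft.
Hydraulic gradient: i = |Δh| / L = 13.43 / 2070 = 0.00649.

i ≈ 0.00649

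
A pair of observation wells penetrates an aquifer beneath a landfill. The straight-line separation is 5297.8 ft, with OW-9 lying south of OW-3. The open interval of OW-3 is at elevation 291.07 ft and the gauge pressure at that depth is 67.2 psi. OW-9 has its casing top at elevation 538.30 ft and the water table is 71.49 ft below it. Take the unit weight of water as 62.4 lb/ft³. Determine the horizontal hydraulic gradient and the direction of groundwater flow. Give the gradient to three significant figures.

i ≈ 0.00390; groundwater flows toward the north

Pressure head at OW-3: ψ = 144·P/γ = 144 × 67.2 / 62.4 = 155.08 ft.
Total head at OW-3: h = z + ψ = 291.07 + 155.08 = 446.15 ft.
Total head at OW-9: h = 538.30 − 71.49 = 466.81 ft.
Head difference: h(OW-3) − h(OW-9) = 446.15 − 466.81 = -20.66 ft.
Hydraulic gradient: i = |Δh| / L = 20.66 / 5297.8 = 0.00390.
Flow is from higher to lower head: from OW-9 toward OW-3, i.e. toward the north.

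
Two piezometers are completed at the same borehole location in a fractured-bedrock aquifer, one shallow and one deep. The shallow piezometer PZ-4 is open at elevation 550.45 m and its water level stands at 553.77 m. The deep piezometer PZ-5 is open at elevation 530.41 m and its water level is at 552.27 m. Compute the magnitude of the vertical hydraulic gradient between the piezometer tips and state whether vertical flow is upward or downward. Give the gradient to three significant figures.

|i_v| ≈ 0.0749; vertical flow is downward

Total head at PZ-4: h = 553.77 m (water level in the standpipe).
Total head at PZ-5: h = 552.27 m.
Δh = h(PZ-4) − h(PZ-5) = 553.77 − 552.27 = 1.50 m.
Vertical separation Δz = 550.45 − 530.41 = 20.04 m.
|i_v| = |Δh| / Δz = 1.50 / 20.04 = 0.0749.
Head is higher in the shallow piezometer, so vertical flow is downward (recharge condition).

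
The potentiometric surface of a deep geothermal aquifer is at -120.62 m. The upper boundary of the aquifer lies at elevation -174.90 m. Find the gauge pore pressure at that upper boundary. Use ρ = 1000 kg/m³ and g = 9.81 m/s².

Pressure head at the aquifer top: ψ = h − z = -120.62 − (-174.90) = 54.28 m.
P = ρgψ = 1000 × 9.81 × 54.28 = 532487 Pa ≈ 532 kPa.

P ≈ 532 kPa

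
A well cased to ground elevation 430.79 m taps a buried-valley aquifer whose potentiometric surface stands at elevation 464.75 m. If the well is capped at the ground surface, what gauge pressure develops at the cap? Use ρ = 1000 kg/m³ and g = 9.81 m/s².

Head above the cap: Δh = 464.75 − 430.79 = 33.96 m.
P = ρgΔh = 1000 × 9.81 × 33.96 = 333148 Pa ≈ 333 kPa.

P ≈ 333 kPa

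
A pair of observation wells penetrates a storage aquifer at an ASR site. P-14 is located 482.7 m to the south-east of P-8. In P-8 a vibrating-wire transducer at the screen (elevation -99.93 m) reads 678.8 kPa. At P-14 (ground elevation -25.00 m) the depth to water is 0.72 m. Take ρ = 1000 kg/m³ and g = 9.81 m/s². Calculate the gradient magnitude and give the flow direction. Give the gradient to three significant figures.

Pressure head at P-8: ψ = P/(ρg) = 678.8×1000 / (1000 × 9.81) = 69.19 m.
Total head at P-8: h = z + ψ = -99.93 + 69.19 = -30.74 m.
Total head at P-14: h = -25.00 − 0.72 = -25.72 m.
Head difference: h(P-8) − h(P-14) = -30.74 − (-25.72) = -5.02 m.
Hydraulic gradient: i = |Δh| / L = 5.02 / 482.7 = 0.0104.
Flow is from higher to lower head: from P-14 toward P-8, i.e. toward the north-west.

i ≈ 0.0104; groundwater flows toward the north-west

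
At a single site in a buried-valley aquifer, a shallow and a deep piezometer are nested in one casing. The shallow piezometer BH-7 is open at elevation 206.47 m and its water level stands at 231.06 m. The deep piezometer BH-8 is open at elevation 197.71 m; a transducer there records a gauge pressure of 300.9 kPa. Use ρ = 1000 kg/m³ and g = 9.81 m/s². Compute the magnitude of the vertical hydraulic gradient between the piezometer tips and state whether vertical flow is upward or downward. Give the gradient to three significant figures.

|i_v| ≈ 0.306; vertical flow is downward

Total head at BH-7: h = 231.06 m (water level in the standpipe).
Pressure head at BH-8: ψ = P/(ρg) = 300.9×1000 / (1000 × 9.81) = 30.67 m.
Total head at BH-8: h = z + ψ = 197.71 + 30.67 = 228.38 m.
Δh = h(BH-7) − h(BH-8) = 231.06 − 228.38 = 2.68 m.
Vertical separation Δz = 206.47 − 197.71 = 8.76 m.
|i_v| = |Δh| / Δz = 2.68 / 8.76 = 0.306.
Head is higher in the shallow piezometer, so vertical flow is downward (recharge condition).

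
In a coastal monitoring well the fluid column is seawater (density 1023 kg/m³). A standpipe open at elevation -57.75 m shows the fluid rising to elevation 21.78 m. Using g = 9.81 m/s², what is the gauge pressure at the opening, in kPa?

Pressure head ψ = h − z = 21.78 − (-57.75) = 79.53 m.
P = ρgψ = 1023 × 9.81 × 79.53 = 798134 Pa ≈ 798 kPa.

P ≈ 798 kPa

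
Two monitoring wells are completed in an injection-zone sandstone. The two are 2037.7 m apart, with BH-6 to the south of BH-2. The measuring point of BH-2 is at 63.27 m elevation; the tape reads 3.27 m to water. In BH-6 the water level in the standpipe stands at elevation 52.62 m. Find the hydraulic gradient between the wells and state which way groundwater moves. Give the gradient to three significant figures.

Total head at BH-2: h = 63.27 − 3.27 = 60.00 m.
Total head at BH-6: h = 52.62 m (water level in the piezometer is the total head).
Head difference: h(BH-2) − h(BH-6) = 60.00 − 52.62 = 7.38 m.
Hydraulic gradient: i = |Δh| / L = 7.38 / 2037.7 = 0.00362.
Flow is from higher to lower head: from BH-2 toward BH-6, i.e. toward the south.

i ≈ 0.00362; groundwater flows toward the south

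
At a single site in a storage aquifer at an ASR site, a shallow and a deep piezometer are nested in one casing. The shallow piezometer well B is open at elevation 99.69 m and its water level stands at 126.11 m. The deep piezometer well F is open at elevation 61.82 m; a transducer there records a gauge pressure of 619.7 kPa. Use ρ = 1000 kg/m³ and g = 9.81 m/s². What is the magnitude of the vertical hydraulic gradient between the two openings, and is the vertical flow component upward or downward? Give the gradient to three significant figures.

Total head at well B: h = 126.11 m (water level in the standpipe).
Pressure head at well F: ψ = P/(ρg) = 619.7×1000 / (1000 × 9.81) = 63.17 m.
Total head at well F: h = z + ψ = 61.82 + 63.17 = 124.99 m.
Δh = h(well B) − h(well F) = 126.11 − 124.99 = 1.12 m.
Vertical separation Δz = 99.69 − 61.82 = 37.87 m.
|i_v| = |Δh| / Δz = 1.12 / 37.87 = 0.0296.
Head is higher in the shallow piezometer, so vertical flow is downward (recharge condition).

|i_v| ≈ 0.0296; vertical flow is downward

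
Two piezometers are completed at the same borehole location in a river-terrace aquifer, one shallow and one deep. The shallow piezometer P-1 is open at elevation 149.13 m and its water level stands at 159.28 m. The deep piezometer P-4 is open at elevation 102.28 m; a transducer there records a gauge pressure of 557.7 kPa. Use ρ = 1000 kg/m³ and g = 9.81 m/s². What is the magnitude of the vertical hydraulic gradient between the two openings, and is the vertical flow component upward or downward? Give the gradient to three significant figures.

Total head at P-1: h = 159.28 m (water level in the standpipe).
Pressure head at P-4: ψ = P/(ρg) = 557.7×1000 / (1000 × 9.81) = 56.85 m.
Total head at P-4: h = z + ψ = 102.28 + 56.85 = 159.13 m.
Δh = h(P-1) − h(P-4) = 159.28 − 159.13 = 0.15 m.
Vertical separation Δz = 149.13 − 102.28 = 46.85 m.
|i_v| = |Δh| / Δz = 0.15 / 46.85 = 0.00320.
Head is higher in the shallow piezometer, so vertical flow is downward (recharge condition).

|i_v| ≈ 0.00320; vertical flow is downward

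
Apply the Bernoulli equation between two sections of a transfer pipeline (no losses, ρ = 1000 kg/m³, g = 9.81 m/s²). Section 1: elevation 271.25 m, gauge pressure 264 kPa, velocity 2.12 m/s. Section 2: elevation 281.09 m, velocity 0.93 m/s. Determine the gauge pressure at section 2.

P₂ ≈ 169 kPa

Pressure head at 1: ψ₁ = P₁/(ρg) = 264×1000 / (1000 × 9.81) = 26.91 m.
Velocity heads: v₁²/2g = 2.12²/19.62 = 0.229 m; v₂²/2g = 0.93²/19.62 = 0.044 m.
Total head H = z₁ + ψ₁ + v₁²/2g = 271.25 + 26.91 + 0.229 = 298.39 m.
ψ₂ = H − z₂ − v₂²/2g = 298.39 − 281.09 − 0.044 = 17.26 m.
P₂ = ρgψ₂ = 1000 × 9.81 × 17.26 ≈ 169 kPa.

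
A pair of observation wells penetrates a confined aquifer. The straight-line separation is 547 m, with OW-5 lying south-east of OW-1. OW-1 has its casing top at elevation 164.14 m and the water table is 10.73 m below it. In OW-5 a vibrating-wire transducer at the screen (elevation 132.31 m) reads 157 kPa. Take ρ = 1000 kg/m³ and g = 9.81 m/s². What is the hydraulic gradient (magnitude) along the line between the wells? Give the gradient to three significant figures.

i ≈ 0.00932

Total head at OW-1: h = 164.14 − 10.73 = 153.41 m.
Pressure head at OW-5: ψ = P/(ρg) = 157×1000 / (1000 × 9.81) = 16.00 m.
Total head at OW-5: h = z + ψ = 132.31 + 16.00 = 148.31 m.
Head difference: h(OW-1) − h(OW-5) = 153.41 − 148.31 = 5.10 m.
Hydraulic gradient: i = |Δh| / L = 5.10 / 547 = 0.00932.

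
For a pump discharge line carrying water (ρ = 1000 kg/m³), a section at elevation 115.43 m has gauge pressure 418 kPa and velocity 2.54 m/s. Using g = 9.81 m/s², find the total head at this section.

Pressure head ψ = P/(ρg) = 418×1000 / (1000 × 9.81) = 42.61 m.
Velocity head = v²/(2g) = 2.54² / (2 × 9.81) = 0.329 m.
h = z + ψ + v²/(2g) = 115.43 + 42.61 + 0.329 = 158.37 m.

h ≈ 158.37 m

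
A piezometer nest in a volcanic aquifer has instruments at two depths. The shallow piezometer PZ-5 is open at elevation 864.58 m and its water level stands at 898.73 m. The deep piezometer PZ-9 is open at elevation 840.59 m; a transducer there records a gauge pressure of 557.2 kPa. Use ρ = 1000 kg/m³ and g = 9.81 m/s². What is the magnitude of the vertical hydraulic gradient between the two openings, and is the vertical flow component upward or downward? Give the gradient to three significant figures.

Total head at PZ-5: h = 898.73 m (water level in the standpipe).
Pressure head at PZ-9: ψ = P/(ρg) = 557.2×1000 / (1000 × 9.81) = 56.80 m.
Total head at PZ-9: h = z + ψ = 840.59 + 56.80 = 897.39 m.
Δh = h(PZ-5) − h(PZ-9) = 898.73 − 897.39 = 1.34 m.
Vertical separation Δz = 864.58 − 840.59 = 23.99 m.
|i_v| = |Δh| / Δz = 1.34 / 23.99 = 0.0559.
Head is higher in the shallow piezometer, so vertical flow is downward (recharge condition).

|i_v| ≈ 0.0559; vertical flow is downward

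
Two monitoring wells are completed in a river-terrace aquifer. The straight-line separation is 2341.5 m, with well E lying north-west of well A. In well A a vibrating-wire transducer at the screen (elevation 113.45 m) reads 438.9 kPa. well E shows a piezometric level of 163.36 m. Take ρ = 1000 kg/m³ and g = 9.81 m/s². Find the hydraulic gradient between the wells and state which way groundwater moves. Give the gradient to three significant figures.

Pressure head at well A: ψ = P/(ρg) = 438.9×1000 / (1000 × 9.81) = 44.74 m.
Total head at well A: h = z + ψ = 113.45 + 44.74 = 158.19 m.
Total head at well E: h = 163.36 m (water level in the piezometer is the total head).
Head difference: h(well A) − h(well E) = 158.19 − 163.36 = -5.17 m.
Hydraulic gradient: i = |Δh| / L = 5.17 / 2341.5 = 0.00221.
Flow is from higher to lower head: from well E toward well A, i.e. toward the south-east.

i ≈ 0.00221; groundwater flows toward the south-east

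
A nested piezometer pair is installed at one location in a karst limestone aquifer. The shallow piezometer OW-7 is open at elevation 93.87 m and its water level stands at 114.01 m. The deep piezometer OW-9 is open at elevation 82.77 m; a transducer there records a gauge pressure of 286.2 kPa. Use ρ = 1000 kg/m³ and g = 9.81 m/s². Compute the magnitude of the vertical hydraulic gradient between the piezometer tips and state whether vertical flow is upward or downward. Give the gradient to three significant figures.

|i_v| ≈ 0.186; vertical flow is downward

Total head at OW-7: h = 114.01 m (water level in the standpipe).
Pressure head at OW-9: ψ = P/(ρg) = 286.2×1000 / (1000 × 9.81) = 29.17 m.
Total head at OW-9: h = z + ψ = 82.77 + 29.17 = 111.94 m.
Δh = h(OW-7) − h(OW-9) = 114.01 − 111.94 = 2.07 m.
Vertical separation Δz = 93.87 − 82.77 = 11.10 m.
|i_v| = |Δh| / Δz = 2.07 / 11.10 = 0.186.
Head is higher in the shallow piezometer, so vertical flow is downward (recharge condition).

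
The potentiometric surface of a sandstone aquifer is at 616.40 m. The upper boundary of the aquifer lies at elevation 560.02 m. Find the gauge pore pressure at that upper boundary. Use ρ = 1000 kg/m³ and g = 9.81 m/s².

Pressure head at the aquifer top: ψ = h − z = 616.40 − 560.02 = 56.38 m.
P = ρgψ = 1000 × 9.81 × 56.38 = 553088 Pa ≈ 553 kPa.

P ≈ 553 kPa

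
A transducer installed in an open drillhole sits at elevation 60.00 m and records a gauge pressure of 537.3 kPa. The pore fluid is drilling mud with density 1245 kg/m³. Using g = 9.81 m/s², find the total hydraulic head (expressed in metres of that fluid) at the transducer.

ψ = P/(ρg) = 537.3×1000 / (1245 × 9.81) = 43.99 m.
h = z + ψ = 60.00 + 43.99 = 103.99 m.

h ≈ 103.99 m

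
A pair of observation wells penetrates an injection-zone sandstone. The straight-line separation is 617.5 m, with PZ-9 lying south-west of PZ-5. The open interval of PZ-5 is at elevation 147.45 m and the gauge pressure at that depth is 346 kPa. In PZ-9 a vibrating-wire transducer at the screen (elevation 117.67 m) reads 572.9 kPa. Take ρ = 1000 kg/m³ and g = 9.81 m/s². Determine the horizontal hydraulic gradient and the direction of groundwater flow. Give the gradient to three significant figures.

i ≈ 0.0108; groundwater flows toward the south-west

Pressure head at PZ-5: ψ = P/(ρg) = 346×1000 / (1000 × 9.81) = 35.27 m.
Total head at PZ-5: h = z + ψ = 147.45 + 35.27 = 182.72 m.
Pressure head at PZ-9: ψ = P/(ρg) = 572.9×1000 / (1000 × 9.81) = 58.40 m.
Total head at PZ-9: h = z + ψ = 117.67 + 58.40 = 176.07 m.
Head difference: h(PZ-5) − h(PZ-9) = 182.72 − 176.07 = 6.65 m.
Hydraulic gradient: i = |Δh| / L = 6.65 / 617.5 = 0.0108.
Flow is from higher to lower head: from PZ-5 toward PZ-9, i.e. toward the south-west.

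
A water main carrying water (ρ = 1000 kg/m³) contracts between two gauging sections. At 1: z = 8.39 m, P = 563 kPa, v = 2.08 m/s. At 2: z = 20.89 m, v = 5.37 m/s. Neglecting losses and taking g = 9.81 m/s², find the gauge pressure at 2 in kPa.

P₂ ≈ 428 kPa

Pressure head at 1: ψ₁ = P₁/(ρg) = 563×1000 / (1000 × 9.81) = 57.39 m.
Velocity heads: v₁²/2g = 2.08²/19.62 = 0.221 m; v₂²/2g = 5.37²/19.62 = 1.470 m.
Total head H = z₁ + ψ₁ + v₁²/2g = 8.39 + 57.39 + 0.221 = 66.00 m.
ψ₂ = H − z₂ − v₂²/2g = 66.00 − 20.89 − 1.470 = 43.64 m.
P₂ = ρgψ₂ = 1000 × 9.81 × 43.64 ≈ 428 kPa.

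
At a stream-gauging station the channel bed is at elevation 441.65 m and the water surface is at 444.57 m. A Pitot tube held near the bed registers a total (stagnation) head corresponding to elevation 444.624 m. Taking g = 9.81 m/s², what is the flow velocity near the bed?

Near the bed, under hydrostatic conditions, the piezometric head (z + ψ) equals the free-surface elevation, 444.57 m.
Velocity head = total − piezometric = 444.624 − 444.57 = 0.054 m.
v = √(2g·h_v) = √(2 × 9.81 × 0.054) = 1.03 m/s.

v ≈ 1.03 m/s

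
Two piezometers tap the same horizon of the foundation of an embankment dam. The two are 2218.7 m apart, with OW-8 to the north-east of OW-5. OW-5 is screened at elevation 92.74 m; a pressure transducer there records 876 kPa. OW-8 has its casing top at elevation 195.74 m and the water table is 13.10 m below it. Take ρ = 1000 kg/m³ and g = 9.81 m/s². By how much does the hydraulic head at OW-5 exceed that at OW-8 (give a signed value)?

Δh ≈ -0.60 m

Pressure head at OW-5: ψ = P/(ρg) = 876×1000 / (1000 × 9.81) = 89.30 m.
Total head at OW-5: h = z + ψ = 92.74 + 89.30 = 182.04 m.
Total head at OW-8: h = 195.74 − 13.10 = 182.64 m.
Head difference: h(OW-5) − h(OW-8) = 182.04 − 182.64 = -0.60 m.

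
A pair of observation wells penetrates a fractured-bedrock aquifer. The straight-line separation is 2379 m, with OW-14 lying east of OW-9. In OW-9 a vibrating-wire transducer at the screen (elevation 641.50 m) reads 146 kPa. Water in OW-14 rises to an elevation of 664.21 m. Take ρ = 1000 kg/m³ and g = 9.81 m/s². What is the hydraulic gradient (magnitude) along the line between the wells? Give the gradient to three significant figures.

i ≈ 0.00329

Pressure head at OW-9: ψ = P/(ρg) = 146×1000 / (1000 × 9.81) = 14.88 m.
Total head at OW-9: h = z + ψ = 641.50 + 14.88 = 656.38 m.
Total head at OW-14: h = 664.21 m (water level in the piezometer is the total head).
Head difference: h(OW-9) − h(OW-14) = 656.38 − 664.21 = -7.83 m.
Hydraulic gradient: i = |Δh| / L = 7.83 / 2379 = 0.00329.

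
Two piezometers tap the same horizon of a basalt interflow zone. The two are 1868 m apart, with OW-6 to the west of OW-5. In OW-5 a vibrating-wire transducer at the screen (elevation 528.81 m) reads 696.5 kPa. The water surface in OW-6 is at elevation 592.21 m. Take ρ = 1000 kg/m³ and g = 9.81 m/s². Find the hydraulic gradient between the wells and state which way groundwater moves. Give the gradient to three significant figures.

i ≈ 0.00407; groundwater flows toward the west

Pressure head at OW-5: ψ = P/(ρg) = 696.5×1000 / (1000 × 9.81) = 71.00 m.
Total head at OW-5: h = z + ψ = 528.81 + 71.00 = 599.81 m.
Total head at OW-6: h = 592.21 m (water level in the piezometer is the total head).
Head difference: h(OW-5) − h(OW-6) = 599.81 − 592.21 = 7.60 m.
Hydraulic gradient: i = |Δh| / L = 7.60 / 1868 = 0.00407.
Flow is from higher to lower head: from OW-5 toward OW-6, i.e. toward the west.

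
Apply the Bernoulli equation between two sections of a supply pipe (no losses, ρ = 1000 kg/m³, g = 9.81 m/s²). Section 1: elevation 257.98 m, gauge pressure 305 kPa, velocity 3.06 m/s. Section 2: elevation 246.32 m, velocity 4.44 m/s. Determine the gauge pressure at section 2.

P₂ ≈ 414 kPa

Pressure head at 1: ψ₁ = P₁/(ρg) = 305×1000 / (1000 × 9.81) = 31.09 m.
Velocity heads: v₁²/2g = 3.06²/19.62 = 0.477 m; v₂²/2g = 4.44²/19.62 = 1.005 m.
Total head H = z₁ + ψ₁ + v₁²/2g = 257.98 + 31.09 + 0.477 = 289.55 m.
ψ₂ = H − z₂ − v₂²/2g = 289.55 − 246.32 − 1.005 = 42.23 m.
P₂ = ρgψ₂ = 1000 × 9.81 × 42.23 ≈ 414 kPa.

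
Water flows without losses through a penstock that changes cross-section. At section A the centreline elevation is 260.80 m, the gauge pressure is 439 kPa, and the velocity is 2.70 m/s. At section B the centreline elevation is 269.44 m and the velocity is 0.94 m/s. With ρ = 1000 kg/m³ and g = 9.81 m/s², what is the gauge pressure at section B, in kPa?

Pressure head at A: ψ₁ = P₁/(ρg) = 439×1000 / (1000 × 9.81) = 44.75 m.
Velocity heads: v₁²/2g = 2.70²/19.62 = 0.372 m; v₂²/2g = 0.94²/19.62 = 0.045 m.
Total head H = z₁ + ψ₁ + v₁²/2g = 260.80 + 44.75 + 0.372 = 305.92 m.
ψ₂ = H − z₂ − v₂²/2g = 305.92 − 269.44 − 0.045 = 36.44 m.
P₂ = ρgψ₂ = 1000 × 9.81 × 36.44 ≈ 357 kPa.

P₂ ≈ 357 kPa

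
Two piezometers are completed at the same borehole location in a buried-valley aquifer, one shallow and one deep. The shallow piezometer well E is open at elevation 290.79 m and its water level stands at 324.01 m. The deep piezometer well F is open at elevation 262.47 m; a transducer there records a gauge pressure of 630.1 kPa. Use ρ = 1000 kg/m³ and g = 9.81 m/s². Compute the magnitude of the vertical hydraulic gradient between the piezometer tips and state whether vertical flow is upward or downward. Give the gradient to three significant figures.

|i_v| ≈ 0.0950; vertical flow is upward

Total head at well E: h = 324.01 m (water level in the standpipe).
Pressure head at well F: ψ = P/(ρg) = 630.1×1000 / (1000 × 9.81) = 64.23 m.
Total head at well F: h = z + ψ = 262.47 + 64.23 = 326.70 m.
Δh = h(well E) − h(well F) = 324.01 − 326.70 = -2.69 m.
Vertical separation Δz = 290.79 − 262.47 = 28.32 m.
|i_v| = |Δh| / Δz = 2.69 / 28.32 = 0.0950.
Head is higher in the deep piezometer, so vertical flow is upward (discharge condition).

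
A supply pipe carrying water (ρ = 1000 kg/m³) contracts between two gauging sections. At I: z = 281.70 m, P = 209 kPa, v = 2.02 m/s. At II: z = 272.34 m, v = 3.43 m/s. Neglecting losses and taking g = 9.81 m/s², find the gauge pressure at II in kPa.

P₂ ≈ 297 kPa

Pressure head at I: ψ₁ = P₁/(ρg) = 209×1000 / (1000 × 9.81) = 21.30 m.
Velocity heads: v₁²/2g = 2.02²/19.62 = 0.208 m; v₂²/2g = 3.43²/19.62 = 0.600 m.
Total head H = z₁ + ψ₁ + v₁²/2g = 281.70 + 21.30 + 0.208 = 303.21 m.
ψ₂ = H − z₂ − v₂²/2g = 303.21 − 272.34 − 0.600 = 30.27 m.
P₂ = ρgψ₂ = 1000 × 9.81 × 30.27 ≈ 297 kPa.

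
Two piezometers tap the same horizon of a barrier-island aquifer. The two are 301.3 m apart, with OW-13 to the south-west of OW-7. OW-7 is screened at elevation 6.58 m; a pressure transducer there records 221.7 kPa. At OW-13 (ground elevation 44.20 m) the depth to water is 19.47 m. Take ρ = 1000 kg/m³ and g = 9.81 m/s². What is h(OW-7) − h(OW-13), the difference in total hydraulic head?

Pressure head at OW-7: ψ = P/(ρg) = 221.7×1000 / (1000 × 9.81) = 22.60 m.
Total head at OW-7: h = z + ψ = 6.58 + 22.60 = 29.18 m.
Total head at OW-13: h = 44.20 − 19.47 = 24.73 m.
Head difference: h(OW-7) − h(OW-13) = 29.18 − 24.73 = 4.45 m.

Δh ≈ 4.45 m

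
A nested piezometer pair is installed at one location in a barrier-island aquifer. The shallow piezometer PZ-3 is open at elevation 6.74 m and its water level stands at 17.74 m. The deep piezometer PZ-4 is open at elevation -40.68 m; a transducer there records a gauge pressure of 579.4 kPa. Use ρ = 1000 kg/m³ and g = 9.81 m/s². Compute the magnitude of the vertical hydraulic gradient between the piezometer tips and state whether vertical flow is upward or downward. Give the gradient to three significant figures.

|i_v| ≈ 0.0135; vertical flow is upward

Total head at PZ-3: h = 17.74 m (water level in the standpipe).
Pressure head at PZ-4: ψ = P/(ρg) = 579.4×1000 / (1000 × 9.81) = 59.06 m.
Total head at PZ-4: h = z + ψ = -40.68 + 59.06 = 18.38 m.
Δh = h(PZ-3) − h(PZ-4) = 17.74 − 18.38 = -0.64 m.
Vertical separation Δz = 6.74 − (-40.68) = 47.42 m.
|i_v| = |Δh| / Δz = 0.64 / 47.42 = 0.0135.
Head is higher in the deep piezometer, so vertical flow is upward (discharge condition).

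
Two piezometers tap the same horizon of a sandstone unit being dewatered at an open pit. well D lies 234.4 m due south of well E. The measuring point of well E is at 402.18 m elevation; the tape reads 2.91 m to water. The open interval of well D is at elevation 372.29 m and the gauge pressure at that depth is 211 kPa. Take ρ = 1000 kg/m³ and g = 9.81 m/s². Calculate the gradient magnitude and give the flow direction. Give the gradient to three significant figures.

Total head at well E: h = 402.18 − 2.91 = 399.27 m.
Pressure head at well D: ψ = P/(ρg) = 211×1000 / (1000 × 9.81) = 21.51 m.
Total head at well D: h = z + ψ = 372.29 + 21.51 = 393.80 m.
Head difference: h(well E) − h(well D) = 399.27 − 393.80 = 5.47 m.
Hydraulic gradient: i = |Δh| / L = 5.47 / 234.4 = 0.0233.
Flow is from higher to lower head: from well E toward well D, i.e. toward the south.

i ≈ 0.0233; groundwater flows toward the south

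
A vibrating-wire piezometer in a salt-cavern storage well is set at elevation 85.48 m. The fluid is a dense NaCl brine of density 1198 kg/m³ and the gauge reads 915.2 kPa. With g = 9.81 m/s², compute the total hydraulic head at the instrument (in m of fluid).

ψ = P/(ρg) = 915.2×1000 / (1198 × 9.81) = 77.87 m.
h = z + ψ = 85.48 + 77.87 = 163.35 m.

h ≈ 163.35 m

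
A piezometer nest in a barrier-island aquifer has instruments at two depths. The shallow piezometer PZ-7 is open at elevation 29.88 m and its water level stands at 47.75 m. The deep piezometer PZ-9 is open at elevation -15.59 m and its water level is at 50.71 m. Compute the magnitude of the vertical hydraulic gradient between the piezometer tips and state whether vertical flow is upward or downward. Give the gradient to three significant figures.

Total head at PZ-7: h = 47.75 m (water level in the standpipe).
Total head at PZ-9: h = 50.71 m.
Δh = h(PZ-7) − h(PZ-9) = 47.75 − 50.71 = -2.96 m.
Vertical separation Δz = 29.88 − (-15.59) = 45.47 m.
|i_v| = |Δh| / Δz = 2.96 / 45.47 = 0.0651.
Head is higher in the deep piezometer, so vertical flow is upward (discharge condition).

|i_v| ≈ 0.0651; vertical flow is upward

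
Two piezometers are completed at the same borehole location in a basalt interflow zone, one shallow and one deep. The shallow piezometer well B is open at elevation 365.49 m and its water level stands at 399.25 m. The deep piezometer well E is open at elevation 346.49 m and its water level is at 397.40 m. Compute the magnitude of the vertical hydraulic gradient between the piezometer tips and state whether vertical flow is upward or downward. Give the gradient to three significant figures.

Total head at well B: h = 399.25 m (water level in the standpipe).
Total head at well E: h = 397.40 m.
Δh = h(well B) − h(well E) = 399.25 − 397.40 = 1.85 m.
Vertical separation Δz = 365.49 − 346.49 = 19.00 m.
|i_v| = |Δh| / Δz = 1.85 / 19.00 = 0.0974.
Head is higher in the shallow piezometer, so vertical flow is downward (recharge condition).

|i_v| ≈ 0.0974; vertical flow is downward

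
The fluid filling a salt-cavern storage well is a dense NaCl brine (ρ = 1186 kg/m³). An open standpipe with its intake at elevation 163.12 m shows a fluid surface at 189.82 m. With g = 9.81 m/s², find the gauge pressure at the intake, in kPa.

P ≈ 311 kPa

Pressure head ψ = h − z = 189.82 − 163.12 = 26.70 m.
P = ρgψ = 1186 × 9.81 × 26.70 = 310645 Pa ≈ 311 kPa.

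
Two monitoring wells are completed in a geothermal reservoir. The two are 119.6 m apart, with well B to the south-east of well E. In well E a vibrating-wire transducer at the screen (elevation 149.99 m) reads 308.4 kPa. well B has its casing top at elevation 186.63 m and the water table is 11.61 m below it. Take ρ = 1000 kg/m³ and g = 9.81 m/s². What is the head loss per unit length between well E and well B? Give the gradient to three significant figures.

i ≈ 0.0536 m/m

Pressure head at well E: ψ = P/(ρg) = 308.4×1000 / (1000 × 9.81) = 31.44 m.
Total head at well E: h = z + ψ = 149.99 + 31.44 = 181.43 m.
Total head at well B: h = 186.63 − 11.61 = 175.02 m.
Head difference: h(well E) − h(well B) = 181.43 − 175.02 = 6.41 m.
Hydraulic gradient: i = |Δh| / L = 6.41 / 119.6 = 0.0536.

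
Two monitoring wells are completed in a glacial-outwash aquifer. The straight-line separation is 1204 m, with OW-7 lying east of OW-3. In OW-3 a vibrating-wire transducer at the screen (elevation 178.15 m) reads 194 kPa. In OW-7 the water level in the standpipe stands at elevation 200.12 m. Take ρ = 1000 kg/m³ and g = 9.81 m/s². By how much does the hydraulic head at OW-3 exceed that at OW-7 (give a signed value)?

Pressure head at OW-3: ψ = P/(ρg) = 194×1000 / (1000 × 9.81) = 19.78 m.
Total head at OW-3: h = z + ψ = 178.15 + 19.78 = 197.93 m.
Total head at OW-7: h = 200.12 m (water level in the piezometer is the total head).
Head difference: h(OW-3) − h(OW-7) = 197.93 − 200.12 = -2.19 m.

Δh ≈ -2.19 m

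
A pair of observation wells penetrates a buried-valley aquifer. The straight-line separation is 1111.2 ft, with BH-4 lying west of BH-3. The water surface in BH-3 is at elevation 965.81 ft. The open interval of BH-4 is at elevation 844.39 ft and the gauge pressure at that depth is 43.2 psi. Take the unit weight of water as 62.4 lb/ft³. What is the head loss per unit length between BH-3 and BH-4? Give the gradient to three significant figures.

i ≈ 0.0196 ft/ft

Total head at BH-3: h = 965.81 ft (water level in the piezometer is the total head).
Pressure head at BH-4: ψ = 144·P/γ = 144 × 43.2 / 62.4 = 99.69 ft.
Total head at BH-4: h = z + ψ = 844.39 + 99.69 = 944.08 ft.
Head difference: h(BH-3) − h(BH-4) = 965.81 − 944.08 = 21.73 ft.
Hydraulic gradient: i = |Δh| / L = 21.73 / 1111.2 = 0.0196.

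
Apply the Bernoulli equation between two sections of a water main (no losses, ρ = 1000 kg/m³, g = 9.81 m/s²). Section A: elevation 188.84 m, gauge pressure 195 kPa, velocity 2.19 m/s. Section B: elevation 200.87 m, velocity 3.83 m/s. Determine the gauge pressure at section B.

P₂ ≈ 72.0 kPa

Pressure head at A: ψ₁ = P₁/(ρg) = 195×1000 / (1000 × 9.81) = 19.88 m.
Velocity heads: v₁²/2g = 2.19²/19.62 = 0.244 m; v₂²/2g = 3.83²/19.62 = 0.748 m.
Total head H = z₁ + ψ₁ + v₁²/2g = 188.84 + 19.88 + 0.244 = 208.96 m.
ψ₂ = H − z₂ − v₂²/2g = 208.96 − 200.87 − 0.748 = 7.34 m.
P₂ = ρgψ₂ = 1000 × 9.81 × 7.34 ≈ 72.0 kPa.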